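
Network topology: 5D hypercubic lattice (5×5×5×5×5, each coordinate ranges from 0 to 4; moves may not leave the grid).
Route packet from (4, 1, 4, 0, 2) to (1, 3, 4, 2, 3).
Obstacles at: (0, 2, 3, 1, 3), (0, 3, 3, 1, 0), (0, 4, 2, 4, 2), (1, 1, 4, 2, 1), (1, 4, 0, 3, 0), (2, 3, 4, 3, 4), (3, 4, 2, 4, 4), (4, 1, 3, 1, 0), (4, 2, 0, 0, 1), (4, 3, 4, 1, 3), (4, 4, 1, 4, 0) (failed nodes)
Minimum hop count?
8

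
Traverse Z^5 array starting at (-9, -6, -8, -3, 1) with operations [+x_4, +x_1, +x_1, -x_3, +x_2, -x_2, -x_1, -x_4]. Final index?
(-8, -6, -9, -3, 1)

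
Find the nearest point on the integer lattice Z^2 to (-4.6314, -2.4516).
(-5, -2)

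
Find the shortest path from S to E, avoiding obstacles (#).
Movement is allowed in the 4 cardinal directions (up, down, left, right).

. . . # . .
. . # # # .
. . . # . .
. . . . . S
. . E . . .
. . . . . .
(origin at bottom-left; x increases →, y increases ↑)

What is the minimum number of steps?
4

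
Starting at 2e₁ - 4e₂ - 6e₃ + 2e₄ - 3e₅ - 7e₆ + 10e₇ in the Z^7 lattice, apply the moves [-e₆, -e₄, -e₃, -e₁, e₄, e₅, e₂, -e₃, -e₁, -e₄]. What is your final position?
(0, -3, -8, 1, -2, -8, 10)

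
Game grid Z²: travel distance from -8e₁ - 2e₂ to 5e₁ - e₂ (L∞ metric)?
13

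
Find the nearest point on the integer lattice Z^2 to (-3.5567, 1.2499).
(-4, 1)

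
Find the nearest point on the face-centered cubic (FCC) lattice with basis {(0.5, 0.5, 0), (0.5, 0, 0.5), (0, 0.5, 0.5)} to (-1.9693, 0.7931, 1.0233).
(-2, 1, 1)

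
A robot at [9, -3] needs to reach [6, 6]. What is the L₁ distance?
12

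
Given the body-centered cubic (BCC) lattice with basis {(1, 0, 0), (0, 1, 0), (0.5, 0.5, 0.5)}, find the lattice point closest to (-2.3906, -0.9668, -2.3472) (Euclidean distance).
(-2.5, -0.5, -2.5)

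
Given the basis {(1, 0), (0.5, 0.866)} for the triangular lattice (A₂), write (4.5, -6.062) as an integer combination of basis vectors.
8b₁ - 7b₂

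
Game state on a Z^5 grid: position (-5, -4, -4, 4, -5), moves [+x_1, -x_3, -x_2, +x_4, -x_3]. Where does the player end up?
(-4, -5, -6, 5, -5)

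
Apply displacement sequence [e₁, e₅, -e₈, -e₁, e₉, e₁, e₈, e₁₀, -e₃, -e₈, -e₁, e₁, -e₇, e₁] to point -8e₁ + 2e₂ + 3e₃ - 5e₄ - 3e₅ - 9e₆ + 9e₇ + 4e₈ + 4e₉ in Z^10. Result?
(-6, 2, 2, -5, -2, -9, 8, 3, 5, 1)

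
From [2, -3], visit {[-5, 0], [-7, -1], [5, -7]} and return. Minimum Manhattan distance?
38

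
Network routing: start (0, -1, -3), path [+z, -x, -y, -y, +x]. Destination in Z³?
(0, -3, -2)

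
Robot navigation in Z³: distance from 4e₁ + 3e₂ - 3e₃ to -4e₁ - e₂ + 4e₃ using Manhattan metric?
19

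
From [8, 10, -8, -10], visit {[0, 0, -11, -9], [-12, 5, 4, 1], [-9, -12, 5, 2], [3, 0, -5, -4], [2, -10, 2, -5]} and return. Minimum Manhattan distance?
148
(one optimal route: (8, 10, -8, -10) → (0, 0, -11, -9) → (3, 0, -5, -4) → (2, -10, 2, -5) → (-9, -12, 5, 2) → (-12, 5, 4, 1) → (8, 10, -8, -10))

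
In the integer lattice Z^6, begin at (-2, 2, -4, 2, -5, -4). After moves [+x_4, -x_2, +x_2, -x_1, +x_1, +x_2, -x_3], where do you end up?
(-2, 3, -5, 3, -5, -4)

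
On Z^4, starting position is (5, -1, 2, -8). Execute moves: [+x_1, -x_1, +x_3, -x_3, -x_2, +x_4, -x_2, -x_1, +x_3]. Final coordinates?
(4, -3, 3, -7)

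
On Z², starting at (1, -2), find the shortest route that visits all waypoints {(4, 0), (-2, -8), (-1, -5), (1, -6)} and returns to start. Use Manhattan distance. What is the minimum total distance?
28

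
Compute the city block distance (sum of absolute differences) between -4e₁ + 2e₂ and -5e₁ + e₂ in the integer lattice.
2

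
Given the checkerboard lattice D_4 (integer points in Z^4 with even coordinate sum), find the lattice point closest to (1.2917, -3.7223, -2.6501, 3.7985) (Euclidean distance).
(1, -4, -3, 4)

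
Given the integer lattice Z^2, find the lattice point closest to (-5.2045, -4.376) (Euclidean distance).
(-5, -4)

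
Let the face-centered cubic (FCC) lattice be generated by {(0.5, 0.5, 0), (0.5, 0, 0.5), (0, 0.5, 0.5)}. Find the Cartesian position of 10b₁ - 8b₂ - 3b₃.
(1, 3.5, -5.5)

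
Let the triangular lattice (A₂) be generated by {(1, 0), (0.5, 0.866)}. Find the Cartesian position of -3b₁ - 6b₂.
(-6, -5.196)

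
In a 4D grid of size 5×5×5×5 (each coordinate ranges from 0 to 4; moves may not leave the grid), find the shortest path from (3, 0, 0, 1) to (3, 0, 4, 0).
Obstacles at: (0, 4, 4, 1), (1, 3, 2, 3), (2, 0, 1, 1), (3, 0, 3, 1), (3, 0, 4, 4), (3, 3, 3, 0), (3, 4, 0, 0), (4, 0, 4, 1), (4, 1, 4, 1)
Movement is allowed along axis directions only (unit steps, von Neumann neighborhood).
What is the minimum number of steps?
5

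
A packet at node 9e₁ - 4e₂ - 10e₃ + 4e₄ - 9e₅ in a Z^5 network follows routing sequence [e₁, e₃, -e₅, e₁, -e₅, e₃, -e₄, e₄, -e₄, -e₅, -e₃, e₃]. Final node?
(11, -4, -8, 3, -12)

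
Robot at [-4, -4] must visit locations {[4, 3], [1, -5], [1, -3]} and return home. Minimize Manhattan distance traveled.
32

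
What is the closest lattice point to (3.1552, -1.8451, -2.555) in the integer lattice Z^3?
(3, -2, -3)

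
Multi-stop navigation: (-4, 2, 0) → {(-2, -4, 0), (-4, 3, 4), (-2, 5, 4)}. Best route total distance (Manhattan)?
22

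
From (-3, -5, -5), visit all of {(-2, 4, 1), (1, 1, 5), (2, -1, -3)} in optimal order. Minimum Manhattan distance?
32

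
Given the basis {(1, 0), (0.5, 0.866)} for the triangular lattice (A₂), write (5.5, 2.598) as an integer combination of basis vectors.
4b₁ + 3b₂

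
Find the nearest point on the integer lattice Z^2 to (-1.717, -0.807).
(-2, -1)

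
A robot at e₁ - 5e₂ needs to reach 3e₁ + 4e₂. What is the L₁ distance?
11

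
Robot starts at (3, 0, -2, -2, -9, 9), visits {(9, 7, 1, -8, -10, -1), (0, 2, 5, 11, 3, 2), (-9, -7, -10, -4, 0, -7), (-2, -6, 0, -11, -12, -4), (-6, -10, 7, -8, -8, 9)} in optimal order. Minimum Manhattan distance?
212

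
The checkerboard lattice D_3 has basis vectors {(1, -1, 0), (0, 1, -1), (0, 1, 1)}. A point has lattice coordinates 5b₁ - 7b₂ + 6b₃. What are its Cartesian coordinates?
(5, -6, 13)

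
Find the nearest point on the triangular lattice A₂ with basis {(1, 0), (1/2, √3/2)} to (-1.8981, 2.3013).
(-1.5, 2.598)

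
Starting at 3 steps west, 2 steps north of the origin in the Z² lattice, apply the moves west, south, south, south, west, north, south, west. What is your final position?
(-6, -1)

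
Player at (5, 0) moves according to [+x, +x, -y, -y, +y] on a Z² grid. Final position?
(7, -1)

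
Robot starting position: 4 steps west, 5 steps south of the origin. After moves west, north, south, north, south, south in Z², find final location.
(-5, -6)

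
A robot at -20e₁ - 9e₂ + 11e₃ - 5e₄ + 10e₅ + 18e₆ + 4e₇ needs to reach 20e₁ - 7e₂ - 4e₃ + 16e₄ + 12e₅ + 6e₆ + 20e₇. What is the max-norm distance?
40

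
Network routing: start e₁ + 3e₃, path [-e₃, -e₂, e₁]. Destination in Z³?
(2, -1, 2)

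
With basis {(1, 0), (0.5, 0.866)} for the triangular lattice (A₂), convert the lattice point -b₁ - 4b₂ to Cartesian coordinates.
(-3, -3.464)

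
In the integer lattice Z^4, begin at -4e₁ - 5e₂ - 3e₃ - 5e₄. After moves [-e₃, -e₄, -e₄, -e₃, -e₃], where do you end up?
(-4, -5, -6, -7)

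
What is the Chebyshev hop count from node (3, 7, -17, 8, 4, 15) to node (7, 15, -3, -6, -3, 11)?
14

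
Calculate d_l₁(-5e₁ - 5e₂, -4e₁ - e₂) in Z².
5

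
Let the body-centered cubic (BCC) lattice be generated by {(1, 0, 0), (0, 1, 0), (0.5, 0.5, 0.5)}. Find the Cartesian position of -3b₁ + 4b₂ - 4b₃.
(-5, 2, -2)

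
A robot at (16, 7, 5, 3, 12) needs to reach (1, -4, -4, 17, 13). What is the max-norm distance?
15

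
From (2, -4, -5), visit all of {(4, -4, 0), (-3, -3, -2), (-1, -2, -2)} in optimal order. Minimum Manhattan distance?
19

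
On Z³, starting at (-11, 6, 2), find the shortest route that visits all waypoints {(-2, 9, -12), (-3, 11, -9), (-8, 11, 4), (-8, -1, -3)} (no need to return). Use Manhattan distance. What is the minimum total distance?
58
(one optimal route: (-11, 6, 2) → (-8, 11, 4) → (-8, -1, -3) → (-3, 11, -9) → (-2, 9, -12))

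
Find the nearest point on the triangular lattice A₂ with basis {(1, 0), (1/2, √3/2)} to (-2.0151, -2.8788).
(-2.5, -2.598)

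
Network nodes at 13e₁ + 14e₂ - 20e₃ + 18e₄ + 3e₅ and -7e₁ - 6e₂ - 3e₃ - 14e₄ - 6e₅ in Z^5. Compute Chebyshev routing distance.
32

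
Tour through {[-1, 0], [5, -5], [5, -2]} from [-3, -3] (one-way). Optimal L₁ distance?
16
(one optimal route: (-3, -3) → (-1, 0) → (5, -2) → (5, -5))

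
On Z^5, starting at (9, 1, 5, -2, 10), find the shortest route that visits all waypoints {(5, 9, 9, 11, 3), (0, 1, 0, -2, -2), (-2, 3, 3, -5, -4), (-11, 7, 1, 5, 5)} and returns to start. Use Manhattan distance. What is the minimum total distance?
142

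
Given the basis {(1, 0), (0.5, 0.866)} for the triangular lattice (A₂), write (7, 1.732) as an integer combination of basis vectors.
6b₁ + 2b₂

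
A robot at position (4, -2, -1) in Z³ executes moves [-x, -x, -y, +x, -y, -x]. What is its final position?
(2, -4, -1)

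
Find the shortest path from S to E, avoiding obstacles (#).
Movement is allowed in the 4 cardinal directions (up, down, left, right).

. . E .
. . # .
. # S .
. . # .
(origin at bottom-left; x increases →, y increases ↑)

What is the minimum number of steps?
4
(one shortest path: (2, 1) → (3, 1) → (3, 2) → (3, 3) → (2, 3))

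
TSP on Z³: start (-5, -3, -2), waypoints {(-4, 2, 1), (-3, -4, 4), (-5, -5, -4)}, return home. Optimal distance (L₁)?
34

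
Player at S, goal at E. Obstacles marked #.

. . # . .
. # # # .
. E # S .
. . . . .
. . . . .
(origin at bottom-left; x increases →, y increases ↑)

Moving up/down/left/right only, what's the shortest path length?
4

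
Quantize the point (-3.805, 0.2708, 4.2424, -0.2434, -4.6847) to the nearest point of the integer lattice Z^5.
(-4, 0, 4, 0, -5)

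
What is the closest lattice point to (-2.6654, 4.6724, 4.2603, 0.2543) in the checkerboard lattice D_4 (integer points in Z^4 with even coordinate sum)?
(-3, 5, 4, 0)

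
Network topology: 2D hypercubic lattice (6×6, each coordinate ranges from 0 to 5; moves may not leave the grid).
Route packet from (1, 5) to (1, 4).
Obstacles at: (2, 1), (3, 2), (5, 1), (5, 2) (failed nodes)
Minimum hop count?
1
(one shortest path: (1, 5) → (1, 4))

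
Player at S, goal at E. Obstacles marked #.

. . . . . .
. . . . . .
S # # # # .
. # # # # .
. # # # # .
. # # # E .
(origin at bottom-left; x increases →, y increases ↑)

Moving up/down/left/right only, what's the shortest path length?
11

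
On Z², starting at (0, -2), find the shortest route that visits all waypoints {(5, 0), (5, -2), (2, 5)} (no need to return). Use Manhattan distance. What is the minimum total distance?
15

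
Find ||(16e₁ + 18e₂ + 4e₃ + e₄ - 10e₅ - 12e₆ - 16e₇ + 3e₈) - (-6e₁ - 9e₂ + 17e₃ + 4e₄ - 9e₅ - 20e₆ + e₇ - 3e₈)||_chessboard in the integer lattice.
27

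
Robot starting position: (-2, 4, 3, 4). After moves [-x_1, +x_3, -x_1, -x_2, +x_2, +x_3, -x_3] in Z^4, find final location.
(-4, 4, 4, 4)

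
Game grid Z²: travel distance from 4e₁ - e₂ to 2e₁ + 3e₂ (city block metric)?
6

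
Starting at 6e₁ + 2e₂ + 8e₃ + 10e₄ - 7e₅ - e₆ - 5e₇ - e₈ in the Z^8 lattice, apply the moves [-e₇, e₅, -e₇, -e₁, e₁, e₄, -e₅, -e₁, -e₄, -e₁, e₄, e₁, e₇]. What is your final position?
(5, 2, 8, 11, -7, -1, -6, -1)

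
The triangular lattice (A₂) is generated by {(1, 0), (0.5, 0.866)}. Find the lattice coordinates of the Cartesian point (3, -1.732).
4b₁ - 2b₂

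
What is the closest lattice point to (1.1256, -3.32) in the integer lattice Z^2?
(1, -3)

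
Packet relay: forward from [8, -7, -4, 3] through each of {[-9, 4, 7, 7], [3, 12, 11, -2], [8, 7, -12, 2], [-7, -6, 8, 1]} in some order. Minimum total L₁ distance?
112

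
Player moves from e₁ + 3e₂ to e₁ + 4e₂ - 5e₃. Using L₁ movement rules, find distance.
6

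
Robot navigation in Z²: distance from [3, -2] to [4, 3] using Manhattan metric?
6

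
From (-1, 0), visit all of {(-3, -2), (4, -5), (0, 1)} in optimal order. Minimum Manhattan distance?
18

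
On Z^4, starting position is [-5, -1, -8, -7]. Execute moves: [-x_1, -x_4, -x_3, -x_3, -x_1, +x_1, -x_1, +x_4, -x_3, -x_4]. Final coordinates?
(-7, -1, -11, -8)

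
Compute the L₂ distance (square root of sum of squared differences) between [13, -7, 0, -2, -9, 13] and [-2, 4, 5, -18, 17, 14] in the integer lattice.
36.1109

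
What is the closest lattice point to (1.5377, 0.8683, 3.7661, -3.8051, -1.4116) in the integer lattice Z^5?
(2, 1, 4, -4, -1)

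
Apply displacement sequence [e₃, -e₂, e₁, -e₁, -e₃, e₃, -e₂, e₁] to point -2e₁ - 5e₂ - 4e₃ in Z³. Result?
(-1, -7, -3)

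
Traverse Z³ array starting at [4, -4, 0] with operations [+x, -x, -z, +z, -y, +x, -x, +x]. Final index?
(5, -5, 0)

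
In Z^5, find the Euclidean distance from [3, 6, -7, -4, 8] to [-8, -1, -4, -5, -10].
22.4499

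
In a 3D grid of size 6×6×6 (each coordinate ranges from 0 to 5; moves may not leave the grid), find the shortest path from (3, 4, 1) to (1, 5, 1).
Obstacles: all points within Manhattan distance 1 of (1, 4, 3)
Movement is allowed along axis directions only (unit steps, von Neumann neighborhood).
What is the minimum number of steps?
3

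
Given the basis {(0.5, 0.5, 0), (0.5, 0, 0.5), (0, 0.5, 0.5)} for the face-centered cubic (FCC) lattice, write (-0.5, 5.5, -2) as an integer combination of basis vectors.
7b₁ - 8b₂ + 4b₃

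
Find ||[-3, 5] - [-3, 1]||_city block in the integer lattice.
4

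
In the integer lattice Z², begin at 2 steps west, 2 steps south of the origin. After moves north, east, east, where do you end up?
(0, -1)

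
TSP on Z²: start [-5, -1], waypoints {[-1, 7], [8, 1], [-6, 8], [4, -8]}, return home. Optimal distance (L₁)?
60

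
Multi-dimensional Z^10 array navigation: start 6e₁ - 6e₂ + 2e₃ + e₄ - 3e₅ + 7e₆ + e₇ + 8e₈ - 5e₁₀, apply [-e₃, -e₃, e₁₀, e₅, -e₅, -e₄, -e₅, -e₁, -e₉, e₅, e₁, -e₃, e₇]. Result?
(6, -6, -1, 0, -3, 7, 2, 8, -1, -4)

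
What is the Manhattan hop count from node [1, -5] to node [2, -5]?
1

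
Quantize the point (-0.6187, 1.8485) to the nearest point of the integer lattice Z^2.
(-1, 2)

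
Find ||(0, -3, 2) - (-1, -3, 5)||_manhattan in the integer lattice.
4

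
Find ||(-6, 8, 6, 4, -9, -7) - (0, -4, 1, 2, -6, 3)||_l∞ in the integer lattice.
12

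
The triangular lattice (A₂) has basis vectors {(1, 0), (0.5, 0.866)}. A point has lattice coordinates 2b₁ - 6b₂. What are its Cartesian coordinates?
(-1, -5.196)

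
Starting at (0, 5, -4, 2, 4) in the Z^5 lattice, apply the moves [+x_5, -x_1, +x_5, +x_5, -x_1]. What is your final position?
(-2, 5, -4, 2, 7)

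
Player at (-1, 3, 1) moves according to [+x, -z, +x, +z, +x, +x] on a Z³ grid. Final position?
(3, 3, 1)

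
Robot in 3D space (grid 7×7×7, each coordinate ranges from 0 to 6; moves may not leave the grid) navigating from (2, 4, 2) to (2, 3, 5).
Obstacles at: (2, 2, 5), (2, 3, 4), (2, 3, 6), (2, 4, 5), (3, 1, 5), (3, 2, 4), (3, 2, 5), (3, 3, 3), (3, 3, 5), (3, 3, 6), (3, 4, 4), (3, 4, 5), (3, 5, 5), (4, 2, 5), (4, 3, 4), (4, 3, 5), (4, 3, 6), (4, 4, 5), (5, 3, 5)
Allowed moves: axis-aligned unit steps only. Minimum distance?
6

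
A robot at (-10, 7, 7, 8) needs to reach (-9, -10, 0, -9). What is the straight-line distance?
25.0599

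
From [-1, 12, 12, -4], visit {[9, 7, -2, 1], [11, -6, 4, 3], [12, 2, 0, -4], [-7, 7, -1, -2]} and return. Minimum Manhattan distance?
124
(one optimal route: (-1, 12, 12, -4) → (12, 2, 0, -4) → (11, -6, 4, 3) → (9, 7, -2, 1) → (-7, 7, -1, -2) → (-1, 12, 12, -4))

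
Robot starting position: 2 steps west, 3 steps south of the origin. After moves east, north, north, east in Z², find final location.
(0, -1)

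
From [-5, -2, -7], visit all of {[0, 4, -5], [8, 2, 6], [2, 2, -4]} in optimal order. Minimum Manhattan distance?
34
(one optimal route: (-5, -2, -7) → (0, 4, -5) → (2, 2, -4) → (8, 2, 6))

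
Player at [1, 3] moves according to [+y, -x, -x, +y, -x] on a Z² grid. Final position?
(-2, 5)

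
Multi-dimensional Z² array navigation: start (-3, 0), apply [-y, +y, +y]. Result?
(-3, 1)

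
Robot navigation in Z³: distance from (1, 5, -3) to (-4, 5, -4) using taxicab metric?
6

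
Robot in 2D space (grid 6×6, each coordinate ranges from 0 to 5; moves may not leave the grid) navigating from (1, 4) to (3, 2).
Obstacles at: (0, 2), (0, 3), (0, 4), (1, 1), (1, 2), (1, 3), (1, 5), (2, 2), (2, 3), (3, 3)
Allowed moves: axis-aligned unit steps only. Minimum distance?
6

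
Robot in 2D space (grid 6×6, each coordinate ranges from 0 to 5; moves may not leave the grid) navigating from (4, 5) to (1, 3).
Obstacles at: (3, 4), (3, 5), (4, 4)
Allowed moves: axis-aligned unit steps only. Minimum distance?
7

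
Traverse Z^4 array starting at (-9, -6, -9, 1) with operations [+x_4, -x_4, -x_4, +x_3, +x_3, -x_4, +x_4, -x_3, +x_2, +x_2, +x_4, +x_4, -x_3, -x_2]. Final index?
(-9, -5, -9, 2)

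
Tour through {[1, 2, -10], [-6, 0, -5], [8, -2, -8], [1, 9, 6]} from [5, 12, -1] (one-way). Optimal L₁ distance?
68
(one optimal route: (5, 12, -1) → (1, 9, 6) → (-6, 0, -5) → (1, 2, -10) → (8, -2, -8))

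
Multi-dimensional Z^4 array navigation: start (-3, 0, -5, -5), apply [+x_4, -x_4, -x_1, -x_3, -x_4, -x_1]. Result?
(-5, 0, -6, -6)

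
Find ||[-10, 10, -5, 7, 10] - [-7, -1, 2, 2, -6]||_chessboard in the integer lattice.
16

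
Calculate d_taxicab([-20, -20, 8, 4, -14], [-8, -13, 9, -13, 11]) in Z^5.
62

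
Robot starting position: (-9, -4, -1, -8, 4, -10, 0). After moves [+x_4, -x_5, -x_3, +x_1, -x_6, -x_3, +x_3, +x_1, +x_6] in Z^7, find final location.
(-7, -4, -2, -7, 3, -10, 0)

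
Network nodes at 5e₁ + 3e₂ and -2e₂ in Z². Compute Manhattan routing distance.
10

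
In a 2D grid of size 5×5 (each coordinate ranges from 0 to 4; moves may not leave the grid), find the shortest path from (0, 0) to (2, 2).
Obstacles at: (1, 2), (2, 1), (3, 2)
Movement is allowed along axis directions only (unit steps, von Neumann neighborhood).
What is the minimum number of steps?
6
(one shortest path: (0, 0) → (0, 1) → (0, 2) → (0, 3) → (1, 3) → (2, 3) → (2, 2))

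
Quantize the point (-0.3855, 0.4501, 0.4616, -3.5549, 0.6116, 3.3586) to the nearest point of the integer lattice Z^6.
(0, 0, 0, -4, 1, 3)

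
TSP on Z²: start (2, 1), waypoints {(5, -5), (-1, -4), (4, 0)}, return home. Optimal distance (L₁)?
24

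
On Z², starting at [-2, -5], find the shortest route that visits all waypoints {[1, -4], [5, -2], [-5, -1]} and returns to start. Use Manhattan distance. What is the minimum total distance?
28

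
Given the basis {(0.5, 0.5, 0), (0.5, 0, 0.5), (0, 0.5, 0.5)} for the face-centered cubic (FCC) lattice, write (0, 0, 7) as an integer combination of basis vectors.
-7b₁ + 7b₂ + 7b₃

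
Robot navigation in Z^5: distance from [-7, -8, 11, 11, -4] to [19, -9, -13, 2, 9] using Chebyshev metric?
26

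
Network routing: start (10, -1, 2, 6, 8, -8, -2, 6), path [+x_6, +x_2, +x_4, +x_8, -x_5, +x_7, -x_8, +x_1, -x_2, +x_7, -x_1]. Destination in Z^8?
(10, -1, 2, 7, 7, -7, 0, 6)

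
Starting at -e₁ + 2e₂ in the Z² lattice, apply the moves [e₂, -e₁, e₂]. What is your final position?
(-2, 4)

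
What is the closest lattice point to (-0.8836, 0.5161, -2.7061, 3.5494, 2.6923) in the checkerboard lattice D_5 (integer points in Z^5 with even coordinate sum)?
(-1, 1, -3, 4, 3)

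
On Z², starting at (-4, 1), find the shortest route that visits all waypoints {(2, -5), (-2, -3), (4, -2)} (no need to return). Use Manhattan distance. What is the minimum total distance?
17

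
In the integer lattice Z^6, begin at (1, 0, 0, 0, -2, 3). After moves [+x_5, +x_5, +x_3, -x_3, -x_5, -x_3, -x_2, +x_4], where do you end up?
(1, -1, -1, 1, -1, 3)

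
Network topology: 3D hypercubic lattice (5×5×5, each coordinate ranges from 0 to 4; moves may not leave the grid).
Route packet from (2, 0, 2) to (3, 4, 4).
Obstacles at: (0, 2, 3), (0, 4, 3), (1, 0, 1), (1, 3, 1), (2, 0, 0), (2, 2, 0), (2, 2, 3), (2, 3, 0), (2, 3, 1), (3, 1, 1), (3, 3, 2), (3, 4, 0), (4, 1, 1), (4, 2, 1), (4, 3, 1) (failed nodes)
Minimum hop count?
7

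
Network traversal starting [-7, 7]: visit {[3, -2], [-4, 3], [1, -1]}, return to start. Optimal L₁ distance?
38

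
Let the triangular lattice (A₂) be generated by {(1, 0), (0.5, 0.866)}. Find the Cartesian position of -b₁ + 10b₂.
(4, 8.66)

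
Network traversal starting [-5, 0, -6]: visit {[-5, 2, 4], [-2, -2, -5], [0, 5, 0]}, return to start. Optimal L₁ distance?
44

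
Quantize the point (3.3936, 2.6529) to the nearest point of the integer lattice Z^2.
(3, 3)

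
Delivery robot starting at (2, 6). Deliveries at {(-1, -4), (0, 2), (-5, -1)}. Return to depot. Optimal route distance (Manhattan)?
34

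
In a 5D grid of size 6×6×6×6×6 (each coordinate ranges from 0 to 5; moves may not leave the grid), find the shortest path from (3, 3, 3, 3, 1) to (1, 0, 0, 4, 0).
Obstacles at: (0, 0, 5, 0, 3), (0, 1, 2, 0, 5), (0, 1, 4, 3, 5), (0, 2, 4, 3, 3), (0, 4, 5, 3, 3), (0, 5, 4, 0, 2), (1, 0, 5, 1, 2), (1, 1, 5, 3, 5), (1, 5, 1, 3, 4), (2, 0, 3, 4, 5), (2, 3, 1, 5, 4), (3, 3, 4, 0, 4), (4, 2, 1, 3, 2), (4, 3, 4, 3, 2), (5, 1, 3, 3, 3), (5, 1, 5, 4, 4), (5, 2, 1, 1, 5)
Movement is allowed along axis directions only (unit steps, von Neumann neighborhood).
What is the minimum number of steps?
10
(one shortest path: (3, 3, 3, 3, 1) → (2, 3, 3, 3, 1) → (1, 3, 3, 3, 1) → (1, 2, 3, 3, 1) → (1, 1, 3, 3, 1) → (1, 0, 3, 3, 1) → (1, 0, 2, 3, 1) → (1, 0, 1, 3, 1) → (1, 0, 0, 3, 1) → (1, 0, 0, 4, 1) → (1, 0, 0, 4, 0))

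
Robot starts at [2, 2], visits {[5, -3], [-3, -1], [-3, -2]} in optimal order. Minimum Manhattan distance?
18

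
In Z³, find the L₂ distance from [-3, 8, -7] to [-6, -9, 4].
20.4695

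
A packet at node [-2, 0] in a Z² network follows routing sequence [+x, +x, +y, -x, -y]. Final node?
(-1, 0)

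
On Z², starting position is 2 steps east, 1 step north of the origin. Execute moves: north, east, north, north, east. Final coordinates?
(4, 4)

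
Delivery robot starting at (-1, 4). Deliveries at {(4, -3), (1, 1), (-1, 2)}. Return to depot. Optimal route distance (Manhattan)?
24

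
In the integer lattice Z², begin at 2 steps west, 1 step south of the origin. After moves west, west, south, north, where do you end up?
(-4, -1)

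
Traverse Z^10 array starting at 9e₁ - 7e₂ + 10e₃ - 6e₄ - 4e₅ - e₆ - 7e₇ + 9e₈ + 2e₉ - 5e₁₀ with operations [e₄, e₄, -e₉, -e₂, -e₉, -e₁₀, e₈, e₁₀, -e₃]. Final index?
(9, -8, 9, -4, -4, -1, -7, 10, 0, -5)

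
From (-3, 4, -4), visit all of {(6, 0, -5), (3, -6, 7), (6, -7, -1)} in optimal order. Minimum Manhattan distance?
37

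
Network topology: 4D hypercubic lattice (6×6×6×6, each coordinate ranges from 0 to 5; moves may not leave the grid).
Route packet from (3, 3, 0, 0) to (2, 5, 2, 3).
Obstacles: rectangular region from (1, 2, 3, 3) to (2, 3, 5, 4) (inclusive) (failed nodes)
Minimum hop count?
8
(one shortest path: (3, 3, 0, 0) → (2, 3, 0, 0) → (2, 4, 0, 0) → (2, 5, 0, 0) → (2, 5, 1, 0) → (2, 5, 2, 0) → (2, 5, 2, 1) → (2, 5, 2, 2) → (2, 5, 2, 3))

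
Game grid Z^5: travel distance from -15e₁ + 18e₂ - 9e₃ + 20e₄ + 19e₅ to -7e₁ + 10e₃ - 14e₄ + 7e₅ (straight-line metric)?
45.2659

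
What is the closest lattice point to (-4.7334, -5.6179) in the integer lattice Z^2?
(-5, -6)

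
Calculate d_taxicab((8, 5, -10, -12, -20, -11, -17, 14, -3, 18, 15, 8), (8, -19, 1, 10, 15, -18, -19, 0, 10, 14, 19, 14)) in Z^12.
142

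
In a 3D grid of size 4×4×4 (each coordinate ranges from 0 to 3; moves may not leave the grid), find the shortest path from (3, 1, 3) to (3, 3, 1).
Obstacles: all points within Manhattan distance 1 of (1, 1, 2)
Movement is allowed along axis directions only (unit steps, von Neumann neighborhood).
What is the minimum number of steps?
4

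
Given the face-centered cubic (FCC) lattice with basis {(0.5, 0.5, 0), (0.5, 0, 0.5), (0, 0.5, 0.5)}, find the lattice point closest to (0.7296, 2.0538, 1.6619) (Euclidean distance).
(0.5, 2, 1.5)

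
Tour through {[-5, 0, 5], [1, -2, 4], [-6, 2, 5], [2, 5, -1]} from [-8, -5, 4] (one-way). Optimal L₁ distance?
35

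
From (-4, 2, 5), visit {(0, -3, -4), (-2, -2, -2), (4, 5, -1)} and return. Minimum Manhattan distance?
50
(one optimal route: (-4, 2, 5) → (-2, -2, -2) → (0, -3, -4) → (4, 5, -1) → (-4, 2, 5))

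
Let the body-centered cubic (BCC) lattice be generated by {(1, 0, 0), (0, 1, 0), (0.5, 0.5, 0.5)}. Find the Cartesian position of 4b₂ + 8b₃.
(4, 8, 4)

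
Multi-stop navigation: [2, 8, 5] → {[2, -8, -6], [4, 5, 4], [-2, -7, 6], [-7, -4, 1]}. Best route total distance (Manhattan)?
59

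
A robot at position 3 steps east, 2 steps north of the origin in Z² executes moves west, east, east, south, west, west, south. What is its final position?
(2, 0)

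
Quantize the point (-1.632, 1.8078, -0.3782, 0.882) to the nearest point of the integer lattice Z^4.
(-2, 2, 0, 1)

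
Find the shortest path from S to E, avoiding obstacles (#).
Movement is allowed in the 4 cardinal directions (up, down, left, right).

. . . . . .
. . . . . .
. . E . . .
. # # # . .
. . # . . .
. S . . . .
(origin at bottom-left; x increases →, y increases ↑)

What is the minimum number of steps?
6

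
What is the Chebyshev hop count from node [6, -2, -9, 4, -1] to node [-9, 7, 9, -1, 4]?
18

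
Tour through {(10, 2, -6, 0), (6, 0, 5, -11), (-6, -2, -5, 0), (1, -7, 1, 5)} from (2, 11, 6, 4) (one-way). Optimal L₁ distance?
97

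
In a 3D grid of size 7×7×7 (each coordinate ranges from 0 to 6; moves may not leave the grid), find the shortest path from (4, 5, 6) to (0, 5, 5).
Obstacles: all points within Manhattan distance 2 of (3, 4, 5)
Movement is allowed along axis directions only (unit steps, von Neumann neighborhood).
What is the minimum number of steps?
7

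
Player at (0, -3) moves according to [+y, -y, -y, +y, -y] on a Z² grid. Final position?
(0, -4)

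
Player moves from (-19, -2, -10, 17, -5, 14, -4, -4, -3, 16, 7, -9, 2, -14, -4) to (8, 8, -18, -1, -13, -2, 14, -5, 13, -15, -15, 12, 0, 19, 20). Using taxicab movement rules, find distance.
255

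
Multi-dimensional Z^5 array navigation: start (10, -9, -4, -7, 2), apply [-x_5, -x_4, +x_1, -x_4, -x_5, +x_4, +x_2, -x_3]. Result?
(11, -8, -5, -8, 0)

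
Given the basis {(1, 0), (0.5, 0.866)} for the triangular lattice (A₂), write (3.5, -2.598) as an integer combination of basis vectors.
5b₁ - 3b₂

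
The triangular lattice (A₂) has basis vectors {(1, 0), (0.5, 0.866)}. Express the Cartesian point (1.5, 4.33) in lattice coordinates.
-b₁ + 5b₂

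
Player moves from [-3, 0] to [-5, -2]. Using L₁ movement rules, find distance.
4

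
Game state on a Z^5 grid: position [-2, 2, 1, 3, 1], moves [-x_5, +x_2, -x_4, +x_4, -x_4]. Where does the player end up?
(-2, 3, 1, 2, 0)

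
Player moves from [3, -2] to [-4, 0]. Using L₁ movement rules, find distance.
9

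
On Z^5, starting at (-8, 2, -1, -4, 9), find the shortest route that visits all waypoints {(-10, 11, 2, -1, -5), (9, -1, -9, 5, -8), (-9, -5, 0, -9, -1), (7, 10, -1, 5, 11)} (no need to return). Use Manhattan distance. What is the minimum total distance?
138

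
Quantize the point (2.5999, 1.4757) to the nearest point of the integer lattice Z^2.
(3, 1)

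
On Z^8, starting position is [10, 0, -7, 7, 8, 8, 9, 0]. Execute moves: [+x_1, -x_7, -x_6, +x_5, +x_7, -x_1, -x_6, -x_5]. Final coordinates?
(10, 0, -7, 7, 8, 6, 9, 0)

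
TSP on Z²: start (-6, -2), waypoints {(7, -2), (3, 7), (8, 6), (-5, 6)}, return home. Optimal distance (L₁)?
46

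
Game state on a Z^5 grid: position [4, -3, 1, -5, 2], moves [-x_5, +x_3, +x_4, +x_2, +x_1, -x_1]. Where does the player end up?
(4, -2, 2, -4, 1)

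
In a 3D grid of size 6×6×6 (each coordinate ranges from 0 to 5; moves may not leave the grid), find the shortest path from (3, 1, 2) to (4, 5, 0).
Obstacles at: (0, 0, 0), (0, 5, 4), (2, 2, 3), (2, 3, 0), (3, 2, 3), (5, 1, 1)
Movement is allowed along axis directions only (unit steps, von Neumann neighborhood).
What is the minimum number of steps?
7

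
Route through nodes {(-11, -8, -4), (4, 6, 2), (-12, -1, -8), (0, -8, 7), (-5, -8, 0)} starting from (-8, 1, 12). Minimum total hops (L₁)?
83
(one optimal route: (-8, 1, 12) → (-12, -1, -8) → (-11, -8, -4) → (-5, -8, 0) → (0, -8, 7) → (4, 6, 2))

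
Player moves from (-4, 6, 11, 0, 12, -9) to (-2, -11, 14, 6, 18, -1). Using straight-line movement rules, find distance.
20.9284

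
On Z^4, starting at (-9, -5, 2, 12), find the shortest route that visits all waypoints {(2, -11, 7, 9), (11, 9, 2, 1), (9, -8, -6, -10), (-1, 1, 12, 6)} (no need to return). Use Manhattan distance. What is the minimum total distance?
121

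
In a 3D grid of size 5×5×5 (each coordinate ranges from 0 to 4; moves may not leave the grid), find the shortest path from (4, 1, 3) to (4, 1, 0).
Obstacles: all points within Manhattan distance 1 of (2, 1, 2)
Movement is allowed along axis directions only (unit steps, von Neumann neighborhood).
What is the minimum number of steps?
3
(one shortest path: (4, 1, 3) → (4, 1, 2) → (4, 1, 1) → (4, 1, 0))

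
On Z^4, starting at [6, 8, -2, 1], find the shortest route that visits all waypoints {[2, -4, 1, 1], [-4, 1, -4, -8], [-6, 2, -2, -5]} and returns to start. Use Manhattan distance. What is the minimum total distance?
76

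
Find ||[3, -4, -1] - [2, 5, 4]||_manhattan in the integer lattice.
15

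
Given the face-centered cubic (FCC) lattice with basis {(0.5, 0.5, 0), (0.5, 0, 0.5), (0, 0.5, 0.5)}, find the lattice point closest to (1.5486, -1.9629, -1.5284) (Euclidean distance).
(1.5, -2, -1.5)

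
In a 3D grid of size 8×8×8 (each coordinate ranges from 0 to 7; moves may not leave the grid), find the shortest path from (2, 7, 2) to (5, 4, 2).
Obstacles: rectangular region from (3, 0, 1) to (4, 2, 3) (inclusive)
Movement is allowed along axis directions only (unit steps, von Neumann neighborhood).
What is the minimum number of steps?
6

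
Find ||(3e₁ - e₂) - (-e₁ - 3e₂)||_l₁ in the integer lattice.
6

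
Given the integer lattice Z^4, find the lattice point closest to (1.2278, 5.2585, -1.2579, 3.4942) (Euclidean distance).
(1, 5, -1, 3)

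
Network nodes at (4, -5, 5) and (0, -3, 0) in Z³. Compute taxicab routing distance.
11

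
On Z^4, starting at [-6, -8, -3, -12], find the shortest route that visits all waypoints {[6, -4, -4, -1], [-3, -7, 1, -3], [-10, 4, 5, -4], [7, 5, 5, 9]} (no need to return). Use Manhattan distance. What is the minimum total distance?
96
(one optimal route: (-6, -8, -3, -12) → (-3, -7, 1, -3) → (6, -4, -4, -1) → (7, 5, 5, 9) → (-10, 4, 5, -4))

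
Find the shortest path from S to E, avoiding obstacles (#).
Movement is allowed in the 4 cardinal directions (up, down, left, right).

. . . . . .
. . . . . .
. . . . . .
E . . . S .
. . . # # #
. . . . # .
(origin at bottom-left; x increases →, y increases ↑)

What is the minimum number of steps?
4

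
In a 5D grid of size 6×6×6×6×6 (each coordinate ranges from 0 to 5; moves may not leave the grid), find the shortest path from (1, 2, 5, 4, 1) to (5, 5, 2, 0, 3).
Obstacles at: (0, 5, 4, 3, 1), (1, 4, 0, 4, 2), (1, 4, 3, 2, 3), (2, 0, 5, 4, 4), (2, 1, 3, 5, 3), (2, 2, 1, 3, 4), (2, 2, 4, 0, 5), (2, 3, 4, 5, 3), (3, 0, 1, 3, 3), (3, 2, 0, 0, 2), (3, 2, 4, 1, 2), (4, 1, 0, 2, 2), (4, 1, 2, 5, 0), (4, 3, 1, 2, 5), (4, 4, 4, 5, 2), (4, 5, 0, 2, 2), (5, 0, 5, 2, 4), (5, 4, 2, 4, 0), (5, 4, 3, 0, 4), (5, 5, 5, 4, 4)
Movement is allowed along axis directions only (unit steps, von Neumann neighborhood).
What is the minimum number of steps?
16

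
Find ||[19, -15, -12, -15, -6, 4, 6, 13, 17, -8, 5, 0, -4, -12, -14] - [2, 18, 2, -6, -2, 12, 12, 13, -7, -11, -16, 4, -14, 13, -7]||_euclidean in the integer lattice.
59.8916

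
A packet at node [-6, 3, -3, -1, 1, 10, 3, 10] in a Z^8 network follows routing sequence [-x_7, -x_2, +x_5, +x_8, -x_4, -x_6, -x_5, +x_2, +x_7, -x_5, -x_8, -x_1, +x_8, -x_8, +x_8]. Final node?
(-7, 3, -3, -2, 0, 9, 3, 11)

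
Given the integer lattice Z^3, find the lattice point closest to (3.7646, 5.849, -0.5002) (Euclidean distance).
(4, 6, -1)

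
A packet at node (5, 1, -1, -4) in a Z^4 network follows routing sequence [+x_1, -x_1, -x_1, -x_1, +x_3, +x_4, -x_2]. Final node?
(3, 0, 0, -3)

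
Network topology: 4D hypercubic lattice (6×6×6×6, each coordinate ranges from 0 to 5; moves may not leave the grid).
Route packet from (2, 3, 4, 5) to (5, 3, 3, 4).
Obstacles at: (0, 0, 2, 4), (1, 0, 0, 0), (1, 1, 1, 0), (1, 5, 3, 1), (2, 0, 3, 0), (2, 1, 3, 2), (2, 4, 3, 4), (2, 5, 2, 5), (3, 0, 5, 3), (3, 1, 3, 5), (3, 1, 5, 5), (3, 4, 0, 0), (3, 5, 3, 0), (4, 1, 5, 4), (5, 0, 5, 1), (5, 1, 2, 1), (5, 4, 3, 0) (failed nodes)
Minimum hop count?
5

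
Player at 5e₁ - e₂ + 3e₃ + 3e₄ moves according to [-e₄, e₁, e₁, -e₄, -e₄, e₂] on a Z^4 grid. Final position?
(7, 0, 3, 0)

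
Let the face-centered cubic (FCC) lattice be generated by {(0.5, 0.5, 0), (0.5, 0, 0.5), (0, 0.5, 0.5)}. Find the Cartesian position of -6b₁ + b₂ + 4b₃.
(-2.5, -1, 2.5)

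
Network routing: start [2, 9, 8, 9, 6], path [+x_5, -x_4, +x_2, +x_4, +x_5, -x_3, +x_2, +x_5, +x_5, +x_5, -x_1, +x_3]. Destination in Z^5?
(1, 11, 8, 9, 11)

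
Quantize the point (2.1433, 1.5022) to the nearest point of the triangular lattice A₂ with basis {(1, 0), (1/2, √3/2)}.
(2, 1.732)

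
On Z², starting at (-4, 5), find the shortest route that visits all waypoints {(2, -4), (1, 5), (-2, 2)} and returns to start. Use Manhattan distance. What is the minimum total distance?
30
(one optimal route: (-4, 5) → (1, 5) → (2, -4) → (-2, 2) → (-4, 5))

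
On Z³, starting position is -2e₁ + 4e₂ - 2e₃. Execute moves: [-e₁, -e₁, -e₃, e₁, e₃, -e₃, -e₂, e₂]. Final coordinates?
(-3, 4, -3)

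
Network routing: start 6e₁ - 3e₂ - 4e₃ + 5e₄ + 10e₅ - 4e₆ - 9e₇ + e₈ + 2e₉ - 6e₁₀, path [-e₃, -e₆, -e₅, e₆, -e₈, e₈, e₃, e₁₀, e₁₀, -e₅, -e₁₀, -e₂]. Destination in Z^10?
(6, -4, -4, 5, 8, -4, -9, 1, 2, -5)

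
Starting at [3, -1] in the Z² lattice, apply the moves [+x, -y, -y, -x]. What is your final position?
(3, -3)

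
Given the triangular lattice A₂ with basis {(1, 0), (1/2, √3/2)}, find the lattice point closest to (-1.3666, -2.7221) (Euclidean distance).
(-1.5, -2.598)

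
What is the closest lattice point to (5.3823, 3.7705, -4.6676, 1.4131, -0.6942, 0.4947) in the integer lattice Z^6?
(5, 4, -5, 1, -1, 0)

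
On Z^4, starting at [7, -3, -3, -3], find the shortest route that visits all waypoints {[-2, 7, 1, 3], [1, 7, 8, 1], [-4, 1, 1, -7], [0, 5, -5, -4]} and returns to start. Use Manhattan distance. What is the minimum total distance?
92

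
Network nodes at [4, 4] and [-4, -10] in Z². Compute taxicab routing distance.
22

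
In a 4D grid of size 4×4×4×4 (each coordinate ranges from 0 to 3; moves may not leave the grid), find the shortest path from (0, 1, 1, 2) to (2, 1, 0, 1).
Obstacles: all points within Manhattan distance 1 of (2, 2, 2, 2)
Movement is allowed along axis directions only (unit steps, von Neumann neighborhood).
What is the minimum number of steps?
4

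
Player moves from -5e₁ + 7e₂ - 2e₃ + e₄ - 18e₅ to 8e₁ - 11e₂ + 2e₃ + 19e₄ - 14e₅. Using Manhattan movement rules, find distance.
57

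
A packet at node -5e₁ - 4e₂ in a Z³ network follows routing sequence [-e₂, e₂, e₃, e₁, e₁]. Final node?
(-3, -4, 1)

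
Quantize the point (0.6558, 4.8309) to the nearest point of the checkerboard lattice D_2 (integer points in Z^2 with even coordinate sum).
(1, 5)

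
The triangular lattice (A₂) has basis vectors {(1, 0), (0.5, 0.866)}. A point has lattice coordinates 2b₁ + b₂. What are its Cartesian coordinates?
(2.5, 0.866)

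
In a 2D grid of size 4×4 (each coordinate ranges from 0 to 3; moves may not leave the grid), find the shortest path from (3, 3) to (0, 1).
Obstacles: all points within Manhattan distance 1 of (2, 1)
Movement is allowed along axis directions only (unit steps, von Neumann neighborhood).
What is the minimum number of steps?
5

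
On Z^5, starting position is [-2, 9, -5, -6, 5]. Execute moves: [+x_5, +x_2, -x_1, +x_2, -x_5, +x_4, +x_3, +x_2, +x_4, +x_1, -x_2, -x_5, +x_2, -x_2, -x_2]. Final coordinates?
(-2, 10, -4, -4, 4)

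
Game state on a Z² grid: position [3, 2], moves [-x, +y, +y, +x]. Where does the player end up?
(3, 4)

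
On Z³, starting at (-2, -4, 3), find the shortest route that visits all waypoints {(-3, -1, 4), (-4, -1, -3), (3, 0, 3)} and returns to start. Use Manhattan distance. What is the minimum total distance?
36
(one optimal route: (-2, -4, 3) → (-3, -1, 4) → (-4, -1, -3) → (3, 0, 3) → (-2, -4, 3))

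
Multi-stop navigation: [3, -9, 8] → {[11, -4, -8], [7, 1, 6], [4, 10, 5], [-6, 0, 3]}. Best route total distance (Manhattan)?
81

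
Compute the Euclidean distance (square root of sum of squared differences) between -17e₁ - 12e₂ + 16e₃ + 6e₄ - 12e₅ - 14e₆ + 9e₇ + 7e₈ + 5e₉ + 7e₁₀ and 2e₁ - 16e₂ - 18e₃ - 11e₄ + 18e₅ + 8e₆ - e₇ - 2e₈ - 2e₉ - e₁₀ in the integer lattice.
59.1608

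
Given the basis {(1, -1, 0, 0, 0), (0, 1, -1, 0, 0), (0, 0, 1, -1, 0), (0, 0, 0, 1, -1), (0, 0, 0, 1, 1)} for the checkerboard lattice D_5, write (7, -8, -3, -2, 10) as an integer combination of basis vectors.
7b₁ - b₂ - 4b₃ - 8b₄ + 2b₅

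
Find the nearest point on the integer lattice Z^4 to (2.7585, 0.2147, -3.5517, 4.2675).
(3, 0, -4, 4)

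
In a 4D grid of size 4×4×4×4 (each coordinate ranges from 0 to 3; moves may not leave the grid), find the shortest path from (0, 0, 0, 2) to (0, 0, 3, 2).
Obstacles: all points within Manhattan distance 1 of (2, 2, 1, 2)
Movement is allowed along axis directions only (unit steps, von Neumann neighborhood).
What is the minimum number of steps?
3
(one shortest path: (0, 0, 0, 2) → (0, 0, 1, 2) → (0, 0, 2, 2) → (0, 0, 3, 2))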